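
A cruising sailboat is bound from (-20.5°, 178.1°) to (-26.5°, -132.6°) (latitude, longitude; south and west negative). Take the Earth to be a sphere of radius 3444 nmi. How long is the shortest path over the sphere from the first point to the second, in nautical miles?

cos σ = sin φ₁ sin φ₂ + cos φ₁ cos φ₂ cos Δλ
      = sin(-20.50°)sin(-26.50°) + cos(-20.50°)cos(-26.50°)cos(49.30°) = 0.7029
σ = 45.341° → d = Rσ = 3444·0.79134 = 2725 nmi

2725 nmi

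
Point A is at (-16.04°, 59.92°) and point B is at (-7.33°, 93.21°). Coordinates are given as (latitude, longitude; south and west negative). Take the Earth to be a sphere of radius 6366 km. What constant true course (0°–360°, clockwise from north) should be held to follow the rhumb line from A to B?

75.0°

Meridional parts: M(φ₁)=-0.2837, M(φ₂)=-0.1283 → ΔM = +0.1554;  Δλ = +0.5810 rad
tan C = Δλ / ΔM = +3.7389 → C = 75.03°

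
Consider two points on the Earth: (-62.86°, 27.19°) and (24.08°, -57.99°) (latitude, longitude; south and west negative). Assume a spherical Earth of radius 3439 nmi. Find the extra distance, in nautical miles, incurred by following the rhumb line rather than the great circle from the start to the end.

136 nmi

Great circle: cos σ = sin φ₁ sin φ₂ + cos φ₁ cos φ₂ cos Δλ,  σ = 1.9051 rad → d_gc = 6551.6 nmi
Rhumb line: Δψ = +1.8546, q = Δφ/Δψ = 0.8182, d_rh = R√(Δφ²+q²Δλ²) = 6687.9 nmi
Excess = 6687.9 − 6551.6 = 136.3 ≈ 136 nmi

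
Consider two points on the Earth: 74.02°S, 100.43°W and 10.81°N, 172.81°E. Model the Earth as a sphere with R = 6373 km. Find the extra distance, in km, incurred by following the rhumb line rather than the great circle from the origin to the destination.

Great circle: cos σ = sin φ₁ sin φ₂ + cos φ₁ cos φ₂ cos Δλ,  σ = 1.7366 rad → d_gc = 11067.2 km
Rhumb line: Δψ = +2.1533, q = Δφ/Δψ = 0.6876, d_rh = R√(Δφ²+q²Δλ²) = 11535.1 km
Excess = 11535.1 − 11067.2 = 467.9 ≈ 468 km

468 km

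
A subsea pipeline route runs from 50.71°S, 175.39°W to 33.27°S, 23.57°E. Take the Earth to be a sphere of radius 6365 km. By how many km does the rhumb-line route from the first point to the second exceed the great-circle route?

Great circle: cos σ = sin φ₁ sin φ₂ + cos φ₁ cos φ₂ cos Δλ,  σ = 1.6470 rad → d_gc = 10483.3 km
Rhumb line: Δψ = +0.4138, q = Δφ/Δψ = 0.7357, d_rh = R√(Δφ²+q²Δλ²) = 13303.0 km
Excess = 13303.0 − 10483.3 = 2819.7 ≈ 2820 km

2820 km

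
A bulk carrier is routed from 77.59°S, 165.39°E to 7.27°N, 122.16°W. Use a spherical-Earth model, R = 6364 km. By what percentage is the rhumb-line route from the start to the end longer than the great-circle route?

3.2%

Great circle: σ = 1.6301 rad → d_gc = Rσ = 10374.2 km
Rhumb: Δφ = +1.4811, Δλ = +1.2645, Δψ = +2.3462, q = Δφ/Δψ = 0.6313 → d_rh = R√(Δφ²+q²Δλ²) = 10707.4 km
Excess = (10707.4 − 10374.2) / 10374.2 = 333.2 / 10374.2 = 3.21% ≈ 3.2%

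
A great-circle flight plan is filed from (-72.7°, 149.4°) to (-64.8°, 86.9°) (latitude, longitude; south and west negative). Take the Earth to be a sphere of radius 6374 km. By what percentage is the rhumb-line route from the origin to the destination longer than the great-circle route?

Great circle: σ = 0.3967 rad → d_gc = Rσ = 2528.3 km
Rhumb: Δφ = +0.1379, Δλ = -1.0908, Δψ = +0.3848, q = Δφ/Δψ = 0.3583 → d_rh = R√(Δφ²+q²Δλ²) = 2641.8 km
Excess = (2641.8 − 2528.3) / 2528.3 = 113.5 / 2528.3 = 4.49% ≈ 4.5%

4.5%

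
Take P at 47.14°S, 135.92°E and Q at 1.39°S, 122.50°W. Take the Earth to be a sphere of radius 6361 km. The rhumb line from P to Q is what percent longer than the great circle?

Great circle: σ = 1.6898 rad → d_gc = Rσ = 10748.8 km
Rhumb: Δφ = +0.7985, Δλ = +1.7729, Δψ = +0.9110, q = Δφ/Δψ = 0.8765 → d_rh = R√(Δφ²+q²Δλ²) = 11113.7 km
Excess = (11113.7 − 10748.8) / 10748.8 = 364.9 / 10748.8 = 3.39% ≈ 3.4%

3.4%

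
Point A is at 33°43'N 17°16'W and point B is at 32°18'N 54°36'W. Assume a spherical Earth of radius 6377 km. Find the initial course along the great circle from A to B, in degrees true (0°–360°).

277.9°

N = sin Δλ·cos φ₂ = -0.5126;  D = cos φ₁ sin φ₂ − sin φ₁ cos φ₂ cos Δλ = +0.0714
initial course = atan2(N, D) = 277.93°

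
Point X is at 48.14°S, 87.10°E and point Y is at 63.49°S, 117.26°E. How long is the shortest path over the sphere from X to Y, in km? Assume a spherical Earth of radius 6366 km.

2498 km

Haversine: a = sin²(Δφ/2)+cos φ₁ cos φ₂ sin²(Δλ/2) = 0.03800;  σ = 2·atan2(√a,√(1−a))
σ = 22.481° → d = Rσ = 6366·0.39237 = 2498 km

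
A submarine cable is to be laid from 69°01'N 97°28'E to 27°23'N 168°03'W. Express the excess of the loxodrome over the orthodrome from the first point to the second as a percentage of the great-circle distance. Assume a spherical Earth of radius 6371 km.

7.6%

Great circle: σ = 1.1543 rad → d_gc = Rσ = 7353.9 km
Rhumb: Δφ = -0.7266, Δλ = +1.6490, Δψ = -1.1891, q = Δφ/Δψ = 0.6111 → d_rh = R√(Δφ²+q²Δλ²) = 7914.9 km
Excess = (7914.9 − 7353.9) / 7353.9 = 561.0 / 7353.9 = 7.63% ≈ 7.6%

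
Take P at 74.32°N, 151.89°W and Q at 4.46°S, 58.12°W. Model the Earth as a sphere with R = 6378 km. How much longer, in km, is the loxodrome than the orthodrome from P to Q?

589 km

Great circle: cos σ = sin φ₁ sin φ₂ + cos φ₁ cos φ₂ cos Δλ,  σ = 1.6635 rad → d_gc = 10609.9 km
Rhumb line: Δψ = -2.0606, q = Δφ/Δψ = 0.6673, d_rh = R√(Δφ²+q²Δλ²) = 11198.9 km
Excess = 11198.9 − 10609.9 = 589.0 ≈ 589 km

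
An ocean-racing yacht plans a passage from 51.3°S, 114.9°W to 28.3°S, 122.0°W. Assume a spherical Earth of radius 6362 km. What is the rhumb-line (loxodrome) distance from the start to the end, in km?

Δψ = ln[tan(π/4+φ₂/2)/tan(π/4+φ₁/2)] = +0.5311;  Δφ = +0.4014 rad,  Δλ = -0.1239 rad
q = Δφ/Δψ = 0.7558
d = R·√(Δφ² + q²Δλ²) = 6362·0.41221 = 2622 km

2622 km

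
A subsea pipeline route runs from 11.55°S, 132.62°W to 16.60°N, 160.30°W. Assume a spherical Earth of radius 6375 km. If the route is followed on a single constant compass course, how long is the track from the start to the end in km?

Δψ = ln[tan(π/4+φ₂/2)/tan(π/4+φ₁/2)] = +0.4968;  Δφ = +0.4913 rad,  Δλ = -0.4831 rad
q = Δφ/Δψ = 0.9889
d = R·√(Δφ² + q²Δλ²) = 6375·0.68529 = 4369 km

4369 km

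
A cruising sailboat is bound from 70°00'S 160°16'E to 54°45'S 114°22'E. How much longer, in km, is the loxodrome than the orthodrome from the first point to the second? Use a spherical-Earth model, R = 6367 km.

Great circle: cos σ = sin φ₁ sin φ₂ + cos φ₁ cos φ₂ cos Δλ,  σ = 0.4400 rad → d_gc = 2801.3 km
Rhumb line: Δψ = +0.5888, q = Δφ/Δψ = 0.4521, d_rh = R√(Δφ²+q²Δλ²) = 2861.6 km
Excess = 2861.6 − 2801.3 = 60.3 ≈ 60 km

60 km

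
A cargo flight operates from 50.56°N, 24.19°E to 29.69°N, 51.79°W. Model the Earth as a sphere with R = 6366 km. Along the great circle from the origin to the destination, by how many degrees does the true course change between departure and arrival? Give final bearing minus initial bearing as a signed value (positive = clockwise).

At departure: θ₁ = atan2(sin Δλ cos φ₂, cos φ₁ sin φ₂ − sin φ₁ cos φ₂ cos Δλ) = 280.23°
At arrival: θ₂ = atan2(sin Δλ cos φ₁, −cos φ₂ sin φ₁ + sin φ₂ cos φ₁ cos Δλ) = 226.03°
Δθ = θ₂ − θ₁ = -54.2°

-54.2°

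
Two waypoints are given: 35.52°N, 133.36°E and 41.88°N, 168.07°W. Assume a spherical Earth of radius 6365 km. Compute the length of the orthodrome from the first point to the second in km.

5028 km

Haversine: a = sin²(Δφ/2)+cos φ₁ cos φ₂ sin²(Δλ/2) = 0.14807;  σ = 2·atan2(√a,√(1−a))
σ = 45.263° → d = Rσ = 6365·0.78999 = 5028 km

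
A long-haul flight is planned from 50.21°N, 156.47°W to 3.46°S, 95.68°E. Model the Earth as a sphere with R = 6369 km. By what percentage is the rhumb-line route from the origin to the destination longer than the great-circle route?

Great circle: σ = 1.8154 rad → d_gc = Rσ = 11562.4 km
Rhumb: Δφ = -0.9367, Δλ = -1.8823, Δψ = -1.0768, q = Δφ/Δψ = 0.8699 → d_rh = R√(Δφ²+q²Δλ²) = 12014.7 km
Excess = (12014.7 − 11562.4) / 11562.4 = 452.3 / 11562.4 = 3.91% ≈ 3.9%

3.9%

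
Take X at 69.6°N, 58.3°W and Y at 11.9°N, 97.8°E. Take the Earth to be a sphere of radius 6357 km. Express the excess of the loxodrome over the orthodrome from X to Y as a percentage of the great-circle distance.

23.2%

Great circle: σ = 1.6896 rad → d_gc = Rσ = 10741.0 km
Rhumb: Δφ = -1.0071, Δλ = +2.7245, Δψ = -1.5060, q = Δφ/Δψ = 0.6687 → d_rh = R√(Δφ²+q²Δλ²) = 13233.0 km
Excess = (13233.0 − 10741.0) / 10741.0 = 2492.0 / 10741.0 = 23.20% ≈ 23.2%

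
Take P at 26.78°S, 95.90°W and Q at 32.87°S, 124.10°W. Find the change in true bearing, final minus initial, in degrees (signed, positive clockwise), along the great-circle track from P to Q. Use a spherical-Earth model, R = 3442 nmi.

At departure: θ₁ = atan2(sin Δλ cos φ₂, cos φ₁ sin φ₂ − sin φ₁ cos φ₂ cos Δλ) = 249.17°
At arrival: θ₂ = atan2(sin Δλ cos φ₁, −cos φ₂ sin φ₁ + sin φ₂ cos φ₁ cos Δλ) = 263.43°
Δθ = θ₂ − θ₁ = +14.3°

+14.3°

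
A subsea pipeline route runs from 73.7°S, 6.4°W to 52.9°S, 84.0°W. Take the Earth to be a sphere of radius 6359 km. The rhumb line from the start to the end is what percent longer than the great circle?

Great circle: σ = 0.6404 rad → d_gc = Rσ = 4072.1 km
Rhumb: Δφ = +0.3630, Δλ = -1.3544, Δψ = +0.8515, q = Δφ/Δψ = 0.4263 → d_rh = R√(Δφ²+q²Δλ²) = 4337.2 km
Excess = (4337.2 − 4072.1) / 4072.1 = 265.1 / 4072.1 = 6.51% ≈ 6.5%

6.5%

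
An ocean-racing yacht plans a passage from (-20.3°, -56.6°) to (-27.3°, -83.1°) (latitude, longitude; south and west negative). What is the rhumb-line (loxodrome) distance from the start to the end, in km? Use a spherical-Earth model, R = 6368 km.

2803 km

Δψ = ln[tan(π/4+φ₂/2)/tan(π/4+φ₁/2)] = -0.1336;  Δφ = -0.1222 rad,  Δλ = -0.4625 rad
q = Δφ/Δψ = 0.9142
d = R·√(Δφ² + q²Δλ²) = 6368·0.44011 = 2803 km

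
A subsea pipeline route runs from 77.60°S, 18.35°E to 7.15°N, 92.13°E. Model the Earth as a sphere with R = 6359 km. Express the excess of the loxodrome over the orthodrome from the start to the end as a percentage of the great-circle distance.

Great circle: σ = 1.6329 rad → d_gc = Rσ = 10383.5 km
Rhumb: Δφ = +1.4792, Δλ = +1.2877, Δψ = +2.3449, q = Δφ/Δψ = 0.6308 → d_rh = R√(Δφ²+q²Δλ²) = 10731.0 km
Excess = (10731.0 − 10383.5) / 10383.5 = 347.5 / 10383.5 = 3.347% ≈ 3.3%

3.3%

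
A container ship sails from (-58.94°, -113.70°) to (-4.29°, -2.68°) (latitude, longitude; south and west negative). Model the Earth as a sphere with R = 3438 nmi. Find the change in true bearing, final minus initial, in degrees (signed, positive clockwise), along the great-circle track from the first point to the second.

-81.3°

At departure: θ₁ = atan2(sin Δλ cos φ₂, cos φ₁ sin φ₂ − sin φ₁ cos φ₂ cos Δλ) = 110.34°
At arrival: θ₂ = atan2(sin Δλ cos φ₁, −cos φ₂ sin φ₁ + sin φ₂ cos φ₁ cos Δλ) = 29.02°
Δθ = θ₂ − θ₁ = -81.3°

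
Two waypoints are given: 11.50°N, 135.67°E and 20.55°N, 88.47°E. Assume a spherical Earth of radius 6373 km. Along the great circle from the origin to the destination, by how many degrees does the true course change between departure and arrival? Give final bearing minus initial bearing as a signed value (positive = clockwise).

Initial bearing θ₁ = atan2(sin Δλ cos φ₂, cos φ₁ sin φ₂ − sin φ₁ cos φ₂ cos Δλ) = 287.54°
Final bearing θ₂ = (initial bearing from the destination back to the start) + 180° = 273.74°
Δθ = θ₂ − θ₁ = -13.8°

-13.8°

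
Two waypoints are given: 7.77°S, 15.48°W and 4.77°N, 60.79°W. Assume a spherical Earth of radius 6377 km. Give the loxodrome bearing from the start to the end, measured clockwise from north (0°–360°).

Δψ = ln[tan(π/4+φ₂/2)/tan(π/4+φ₁/2)] = +0.2194
Δλ = -0.7908 rad (taken the short way round)
course = atan2(Δλ, Δψ) = 285.50°

285.5°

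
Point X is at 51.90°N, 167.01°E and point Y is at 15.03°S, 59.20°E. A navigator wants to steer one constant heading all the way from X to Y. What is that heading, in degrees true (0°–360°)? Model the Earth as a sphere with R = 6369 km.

234.8°

Meridional parts: M(φ₁)=+1.0633, M(φ₂)=-0.2654 → ΔM = -1.3287;  Δλ = -1.8816 rad
tan C = Δλ / ΔM = +1.4161 → C = 234.77°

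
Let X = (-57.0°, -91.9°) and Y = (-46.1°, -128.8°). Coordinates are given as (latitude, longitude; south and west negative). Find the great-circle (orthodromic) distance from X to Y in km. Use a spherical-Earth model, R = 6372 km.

2780 km

Haversine: a = sin²(Δφ/2)+cos φ₁ cos φ₂ sin²(Δλ/2) = 0.04685;  σ = 2·atan2(√a,√(1−a))
σ = 25.000° → d = Rσ = 6372·0.43633 = 2780 km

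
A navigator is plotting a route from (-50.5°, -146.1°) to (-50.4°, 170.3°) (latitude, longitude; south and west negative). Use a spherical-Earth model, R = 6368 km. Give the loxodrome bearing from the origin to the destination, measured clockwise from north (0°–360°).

Δψ = ln[tan(π/4+φ₂/2)/tan(π/4+φ₁/2)] = +0.0027
Δλ = -0.7610 rad (taken the short way round)
course = atan2(Δλ, Δψ) = 270.21°

270.2°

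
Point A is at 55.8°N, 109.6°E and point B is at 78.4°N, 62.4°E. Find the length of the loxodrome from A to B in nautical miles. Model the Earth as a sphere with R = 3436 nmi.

Δψ = ln[tan(π/4+φ₂/2)/tan(π/4+φ₁/2)] = +1.1081;  Δφ = +0.3944 rad,  Δλ = -0.8238 rad
q = Δφ/Δψ = 0.3560
d = R·√(Δφ² + q²Δλ²) = 3436·0.49150 = 1689 nmi

1689 nmi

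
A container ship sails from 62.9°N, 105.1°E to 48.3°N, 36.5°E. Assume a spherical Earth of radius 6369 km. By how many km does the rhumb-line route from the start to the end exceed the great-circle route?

191 km

Great circle: cos σ = sin φ₁ sin φ₂ + cos φ₁ cos φ₂ cos Δλ,  σ = 0.6837 rad → d_gc = 4354.5 km
Rhumb line: Δψ = -0.4576, q = Δφ/Δψ = 0.5568, d_rh = R√(Δφ²+q²Δλ²) = 4545.6 km
Excess = 4545.6 − 4354.5 = 191.1 ≈ 191 km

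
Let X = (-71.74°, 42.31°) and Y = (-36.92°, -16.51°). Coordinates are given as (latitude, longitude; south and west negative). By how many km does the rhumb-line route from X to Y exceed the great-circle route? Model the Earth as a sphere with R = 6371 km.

157 km

Great circle: cos σ = sin φ₁ sin φ₂ + cos φ₁ cos φ₂ cos Δλ,  σ = 0.7952 rad → d_gc = 5066.2 km
Rhumb line: Δψ = +1.1339, q = Δφ/Δψ = 0.5360, d_rh = R√(Δφ²+q²Δλ²) = 5222.9 km
Excess = 5222.9 − 5066.2 = 156.7 ≈ 157 km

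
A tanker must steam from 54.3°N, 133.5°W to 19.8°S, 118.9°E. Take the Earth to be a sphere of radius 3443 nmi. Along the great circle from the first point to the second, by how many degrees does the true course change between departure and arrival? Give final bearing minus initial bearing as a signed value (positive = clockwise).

-53.8°

Initial bearing θ₁ = atan2(sin Δλ cos φ₂, cos φ₁ sin φ₂ − sin φ₁ cos φ₂ cos Δλ) = 272.13°
Final bearing θ₂ = (initial bearing from the destination back to the start) + 180° = 218.30°
Δθ = θ₂ − θ₁ = -53.8°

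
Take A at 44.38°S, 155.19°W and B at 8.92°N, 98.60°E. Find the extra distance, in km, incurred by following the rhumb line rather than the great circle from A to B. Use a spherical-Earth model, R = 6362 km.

Great circle: cos σ = sin φ₁ sin φ₂ + cos φ₁ cos φ₂ cos Δλ,  σ = 1.8813 rad → d_gc = 11968.9 km
Rhumb line: Δψ = +1.0225, q = Δφ/Δψ = 0.9098, d_rh = R√(Δφ²+q²Δλ²) = 12253.8 km
Excess = 12253.8 − 11968.9 = 284.9 ≈ 285 km

285 km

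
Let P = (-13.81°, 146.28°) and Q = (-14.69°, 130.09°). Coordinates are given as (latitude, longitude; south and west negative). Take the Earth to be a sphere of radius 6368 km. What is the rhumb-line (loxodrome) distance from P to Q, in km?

Δψ = ln[tan(π/4+φ₂/2)/tan(π/4+φ₁/2)] = -0.0158;  Δφ = -0.0154 rad,  Δλ = -0.2826 rad
q = Δφ/Δψ = 0.9692
d = R·√(Δφ² + q²Δλ²) = 6368·0.27430 = 1747 km

1747 km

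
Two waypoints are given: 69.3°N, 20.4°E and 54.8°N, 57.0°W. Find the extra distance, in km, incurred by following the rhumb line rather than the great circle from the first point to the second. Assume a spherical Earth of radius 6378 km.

Great circle: cos σ = sin φ₁ sin φ₂ + cos φ₁ cos φ₂ cos Δλ,  σ = 0.6286 rad → d_gc = 4009.3 km
Rhumb line: Δψ = -0.5521, q = Δφ/Δψ = 0.4584, d_rh = R√(Δφ²+q²Δλ²) = 4266.4 km
Excess = 4266.4 − 4009.3 = 257.1 ≈ 257 km

257 km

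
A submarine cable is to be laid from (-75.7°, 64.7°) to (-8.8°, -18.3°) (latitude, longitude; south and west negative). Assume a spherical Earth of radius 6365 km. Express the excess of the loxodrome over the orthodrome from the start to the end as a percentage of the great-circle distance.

Great circle: σ = 1.3918 rad → d_gc = Rσ = 8859.1 km
Rhumb: Δφ = +1.1676, Δλ = -1.4486, Δψ = +1.9217, q = Δφ/Δψ = 0.6076 → d_rh = R√(Δφ²+q²Δλ²) = 9307.0 km
Excess = (9307.0 − 8859.1) / 8859.1 = 447.9 / 8859.1 = 5.06% ≈ 5.1%

5.1%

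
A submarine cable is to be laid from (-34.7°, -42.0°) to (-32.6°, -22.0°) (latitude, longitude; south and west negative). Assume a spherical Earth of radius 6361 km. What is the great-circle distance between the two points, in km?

1860 km

Haversine: a = sin²(Δφ/2)+cos φ₁ cos φ₂ sin²(Δλ/2) = 0.02122;  σ = 2·atan2(√a,√(1−a))
σ = 16.753° → d = Rσ = 6361·0.29239 = 1860 km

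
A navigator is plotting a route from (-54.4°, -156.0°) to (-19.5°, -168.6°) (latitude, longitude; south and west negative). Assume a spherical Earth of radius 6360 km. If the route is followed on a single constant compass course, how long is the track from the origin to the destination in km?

4022 km

Δψ = ln[tan(π/4+φ₂/2)/tan(π/4+φ₁/2)] = +0.7890;  Δφ = +0.6091 rad,  Δλ = -0.2199 rad
q = Δφ/Δψ = 0.7720
d = R·√(Δφ² + q²Δλ²) = 6360·0.63234 = 4022 km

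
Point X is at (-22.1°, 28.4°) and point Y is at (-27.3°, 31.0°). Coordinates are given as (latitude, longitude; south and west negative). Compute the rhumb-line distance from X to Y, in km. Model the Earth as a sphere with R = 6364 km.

634 km

Rhumb course C = atan2(Δλ, Δψ) with Δψ = ln[tan(π/4+φ₂/2)/tan(π/4+φ₁/2)] = -0.0999, Δλ = +0.0454 → C = 155.58°
d = R·|Δφ| / |cos C| = 6364·0.09076 / 0.91054 = 634 km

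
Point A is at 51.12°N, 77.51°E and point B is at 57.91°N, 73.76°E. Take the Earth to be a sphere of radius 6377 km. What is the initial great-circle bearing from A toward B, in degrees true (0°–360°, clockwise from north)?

θ = atan2( sin Δλ·cos φ₂ ,  cos φ₁ sin φ₂ − sin φ₁ cos φ₂ cos Δλ )
  = atan2(-0.0347, +0.1191) = 343.74°

343.7°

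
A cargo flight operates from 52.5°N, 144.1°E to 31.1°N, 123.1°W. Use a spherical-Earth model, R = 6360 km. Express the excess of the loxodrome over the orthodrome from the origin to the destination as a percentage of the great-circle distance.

5.9%

Great circle: σ = 1.1763 rad → d_gc = Rσ = 7481.4 km
Rhumb: Δφ = -0.3735, Δλ = +1.6197, Δψ = -0.5088, q = Δφ/Δψ = 0.7341 → d_rh = R√(Δφ²+q²Δλ²) = 7925.9 km
Excess = (7925.9 − 7481.4) / 7481.4 = 444.5 / 7481.4 = 5.94% ≈ 5.9%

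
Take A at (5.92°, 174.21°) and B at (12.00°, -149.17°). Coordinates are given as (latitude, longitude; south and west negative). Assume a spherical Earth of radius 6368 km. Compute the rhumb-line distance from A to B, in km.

4075 km

Δψ = ln[tan(π/4+φ₂/2)/tan(π/4+φ₁/2)] = +0.1075;  Δφ = +0.1061 rad,  Δλ = +0.6391 rad
q = Δφ/Δψ = 0.9873
d = R·√(Δφ² + q²Δλ²) = 6368·0.63989 = 4075 km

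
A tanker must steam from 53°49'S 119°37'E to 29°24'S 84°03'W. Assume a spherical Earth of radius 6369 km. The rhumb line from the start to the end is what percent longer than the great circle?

24.2%

Great circle: σ = 1.6457 rad → d_gc = Rσ = 10481.6 km
Rhumb: Δφ = +0.4262, Δλ = +2.7285, Δψ = +0.5815, q = Δφ/Δψ = 0.7329 → d_rh = R√(Δφ²+q²Δλ²) = 13021.6 km
Excess = (13021.6 − 10481.6) / 10481.6 = 2540.0 / 10481.6 = 24.23% ≈ 24.2%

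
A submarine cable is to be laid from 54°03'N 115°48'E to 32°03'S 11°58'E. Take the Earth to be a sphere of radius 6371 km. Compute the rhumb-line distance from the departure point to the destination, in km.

Rhumb course C = atan2(Δλ, Δψ) with Δψ = ln[tan(π/4+φ₂/2)/tan(π/4+φ₁/2)] = -1.7167, Δλ = -1.8122 → C = 226.55°
d = R·|Δφ| / |cos C| = 6371·1.50273 / 0.68772 = 13921 km

13921 km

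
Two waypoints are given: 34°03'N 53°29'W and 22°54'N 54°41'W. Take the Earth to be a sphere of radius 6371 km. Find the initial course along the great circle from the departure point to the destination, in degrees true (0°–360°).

θ = atan2( sin Δλ·cos φ₂ ,  cos φ₁ sin φ₂ − sin φ₁ cos φ₂ cos Δλ )
  = atan2(-0.0193, -0.1933) = 185.70°

185.7°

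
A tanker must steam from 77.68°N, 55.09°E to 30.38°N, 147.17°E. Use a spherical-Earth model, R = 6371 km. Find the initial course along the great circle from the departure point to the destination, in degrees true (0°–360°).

N = sin Δλ·cos φ₂ = +0.8621;  D = cos φ₁ sin φ₂ − sin φ₁ cos φ₂ cos Δλ = +0.1385
initial course = atan2(N, D) = 80.87°

80.9°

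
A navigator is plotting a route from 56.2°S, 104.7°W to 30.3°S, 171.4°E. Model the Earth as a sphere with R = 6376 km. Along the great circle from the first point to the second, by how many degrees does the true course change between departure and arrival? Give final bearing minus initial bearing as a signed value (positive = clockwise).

At departure: θ₁ = atan2(sin Δλ cos φ₂, cos φ₁ sin φ₂ − sin φ₁ cos φ₂ cos Δλ) = 256.61°
At arrival: θ₂ = atan2(sin Δλ cos φ₁, −cos φ₂ sin φ₁ + sin φ₂ cos φ₁ cos Δλ) = 321.19°
Δθ = θ₂ − θ₁ = +64.6°

+64.6°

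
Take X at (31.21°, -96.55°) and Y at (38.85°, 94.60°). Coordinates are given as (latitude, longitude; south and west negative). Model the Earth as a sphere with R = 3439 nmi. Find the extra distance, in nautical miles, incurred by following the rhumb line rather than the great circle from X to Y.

Great circle: cos σ = sin φ₁ sin φ₂ + cos φ₁ cos φ₂ cos Δλ,  σ = 1.9055 rad → d_gc = 6552.9 nmi
Rhumb line: Δψ = +0.1631, q = Δφ/Δψ = 0.8176, d_rh = R√(Δφ²+q²Δλ²) = 8299.3 nmi
Excess = 8299.3 − 6552.9 = 1746.4 ≈ 1746 nmi

1746 nmi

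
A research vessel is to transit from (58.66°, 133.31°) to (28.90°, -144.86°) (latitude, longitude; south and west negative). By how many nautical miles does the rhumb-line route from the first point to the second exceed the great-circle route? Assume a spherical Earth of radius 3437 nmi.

Great circle: cos σ = sin φ₁ sin φ₂ + cos φ₁ cos φ₂ cos Δλ,  σ = 1.0730 rad → d_gc = 3687.9 nmi
Rhumb line: Δψ = -0.7438, q = Δφ/Δψ = 0.6983, d_rh = R√(Δφ²+q²Δλ²) = 3864.7 nmi
Excess = 3864.7 − 3687.9 = 176.8 ≈ 177 nmi

177 nmi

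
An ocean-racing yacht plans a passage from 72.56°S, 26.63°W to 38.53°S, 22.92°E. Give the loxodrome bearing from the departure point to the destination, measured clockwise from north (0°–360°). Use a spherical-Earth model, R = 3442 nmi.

37.1°

Δψ = ln[tan(π/4+φ₂/2)/tan(π/4+φ₁/2)] = +1.1451
Δλ = +0.8648 rad (taken the short way round)
course = atan2(Δλ, Δψ) = 37.06°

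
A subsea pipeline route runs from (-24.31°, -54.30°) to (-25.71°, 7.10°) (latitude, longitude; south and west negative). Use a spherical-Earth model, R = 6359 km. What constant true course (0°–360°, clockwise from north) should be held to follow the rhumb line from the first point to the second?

91.4°

Δψ = ln[tan(π/4+φ₂/2)/tan(π/4+φ₁/2)] = -0.0270
Δλ = +1.0716 rad (taken the short way round)
course = atan2(Δλ, Δψ) = 91.44°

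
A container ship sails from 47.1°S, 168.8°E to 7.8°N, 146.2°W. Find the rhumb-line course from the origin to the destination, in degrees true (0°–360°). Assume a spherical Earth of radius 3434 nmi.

Δψ = ln[tan(π/4+φ₂/2)/tan(π/4+φ₁/2)] = +1.0708
Δλ = +0.7854 rad (taken the short way round)
course = atan2(Δλ, Δψ) = 36.26°

36.3°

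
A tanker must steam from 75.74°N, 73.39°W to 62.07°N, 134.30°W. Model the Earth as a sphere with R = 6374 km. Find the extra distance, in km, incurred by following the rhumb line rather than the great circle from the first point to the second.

Great circle: cos σ = sin φ₁ sin φ₂ + cos φ₁ cos φ₂ cos Δλ,  σ = 0.4217 rad → d_gc = 2687.97 km
Rhumb line: Δψ = -0.6871, q = Δφ/Δψ = 0.3472, d_rh = R√(Δφ²+q²Δλ²) = 2801.45 km
Excess = 2801.45 − 2687.97 = 113.48 ≈ 113 km

113 km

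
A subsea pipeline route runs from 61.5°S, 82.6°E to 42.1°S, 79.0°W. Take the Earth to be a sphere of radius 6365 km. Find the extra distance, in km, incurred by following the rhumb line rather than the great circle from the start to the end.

2716 km

Great circle: cos σ = sin φ₁ sin φ₂ + cos φ₁ cos φ₂ cos Δλ,  σ = 1.3148 rad → d_gc = 8368.5 km
Rhumb line: Δψ = +0.5590, q = Δφ/Δψ = 0.6057, d_rh = R√(Δφ²+q²Δλ²) = 11084.8 km
Excess = 11084.8 − 8368.5 = 2716.3 ≈ 2716 km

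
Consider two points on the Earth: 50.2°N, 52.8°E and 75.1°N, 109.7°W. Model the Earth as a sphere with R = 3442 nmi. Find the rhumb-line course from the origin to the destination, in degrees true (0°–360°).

Δψ = ln[tan(π/4+φ₂/2)/tan(π/4+φ₁/2)] = +1.0182
Δλ = -2.8362 rad (taken the short way round)
course = atan2(Δλ, Δψ) = 289.75°

289.7°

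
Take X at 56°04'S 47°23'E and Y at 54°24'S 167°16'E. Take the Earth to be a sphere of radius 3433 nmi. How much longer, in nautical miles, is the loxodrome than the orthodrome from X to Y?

Great circle: cos σ = sin φ₁ sin φ₂ + cos φ₁ cos φ₂ cos Δλ,  σ = 1.0325 rad → d_gc = 3544.4 nmi
Rhumb line: Δψ = +0.0510, q = Δφ/Δψ = 0.5701, d_rh = R√(Δφ²+q²Δλ²) = 4096.5 nmi
Excess = 4096.5 − 3544.4 = 552.1 ≈ 552 nmi

552 nmi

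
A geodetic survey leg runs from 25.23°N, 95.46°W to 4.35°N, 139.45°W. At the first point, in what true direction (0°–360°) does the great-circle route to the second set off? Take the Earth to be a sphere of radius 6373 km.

θ = atan2( sin Δλ·cos φ₂ ,  cos φ₁ sin φ₂ − sin φ₁ cos φ₂ cos Δλ )
  = atan2(-0.6925, -0.2372) = 251.09°

251.1°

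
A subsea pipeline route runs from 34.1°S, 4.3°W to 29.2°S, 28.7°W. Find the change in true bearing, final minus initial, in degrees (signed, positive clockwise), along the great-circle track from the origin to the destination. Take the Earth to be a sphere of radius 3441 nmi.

+13.0°

Initial bearing θ₁ = atan2(sin Δλ cos φ₂, cos φ₁ sin φ₂ − sin φ₁ cos φ₂ cos Δλ) = 276.60°
Final bearing θ₂ = (initial bearing from the destination back to the start) + 180° = 289.55°
Δθ = θ₂ − θ₁ = +13.0°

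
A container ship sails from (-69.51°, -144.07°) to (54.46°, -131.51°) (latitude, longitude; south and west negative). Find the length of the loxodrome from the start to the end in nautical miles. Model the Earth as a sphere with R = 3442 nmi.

7469 nmi

Δψ = ln[tan(π/4+φ₂/2)/tan(π/4+φ₁/2)] = +2.8486;  Δφ = +2.1637 rad,  Δλ = +0.2192 rad
q = Δφ/Δψ = 0.7596
d = R·√(Δφ² + q²Δλ²) = 3442·2.17008 = 7469 nmi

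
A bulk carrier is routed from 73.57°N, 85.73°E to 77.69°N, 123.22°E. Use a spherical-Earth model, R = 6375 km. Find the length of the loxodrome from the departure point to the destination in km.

Δψ = ln[tan(π/4+φ₂/2)/tan(π/4+φ₁/2)] = +0.2917;  Δφ = +0.0719 rad,  Δλ = +0.6543 rad
q = Δφ/Δψ = 0.2465
d = R·√(Δφ² + q²Δλ²) = 6375·0.17659 = 1126 km

1126 km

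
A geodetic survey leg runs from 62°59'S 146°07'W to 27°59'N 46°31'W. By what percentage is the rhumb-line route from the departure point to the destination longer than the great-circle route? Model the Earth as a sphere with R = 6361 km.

2.7%

Great circle: σ = 2.0771 rad → d_gc = Rσ = 13212.2 km
Rhumb: Δφ = +1.5877, Δλ = +1.7383, Δψ = +1.9352, q = Δφ/Δψ = 0.8204 → d_rh = R√(Δφ²+q²Δλ²) = 13575.4 km
Excess = (13575.4 − 13212.2) / 13212.2 = 363.2 / 13212.2 = 2.749% ≈ 2.7%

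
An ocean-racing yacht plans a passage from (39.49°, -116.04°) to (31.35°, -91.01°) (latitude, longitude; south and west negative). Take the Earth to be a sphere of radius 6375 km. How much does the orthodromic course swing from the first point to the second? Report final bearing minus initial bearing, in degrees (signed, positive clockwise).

+14.7°

Initial bearing θ₁ = atan2(sin Δλ cos φ₂, cos φ₁ sin φ₂ − sin φ₁ cos φ₂ cos Δλ) = 104.07°
Final bearing θ₂ = (initial bearing from the destination back to the start) + 180° = 118.77°
Δθ = θ₂ − θ₁ = +14.7°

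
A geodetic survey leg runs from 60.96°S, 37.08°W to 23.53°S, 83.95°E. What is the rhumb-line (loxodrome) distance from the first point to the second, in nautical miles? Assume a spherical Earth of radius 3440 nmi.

Δψ = ln[tan(π/4+φ₂/2)/tan(π/4+φ₁/2)] = +0.9282;  Δφ = +0.6533 rad,  Δλ = +2.1124 rad
q = Δφ/Δψ = 0.7038
d = R·√(Δφ² + q²Δλ²) = 3440·1.62386 = 5586 nmi

5586 nmi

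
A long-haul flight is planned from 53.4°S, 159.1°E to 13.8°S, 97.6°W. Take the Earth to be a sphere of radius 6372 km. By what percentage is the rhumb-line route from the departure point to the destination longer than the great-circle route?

Great circle: σ = 1.5125 rad → d_gc = Rσ = 9637.4 km
Rhumb: Δφ = +0.6912, Δλ = +1.8029, Δψ = +0.8633, q = Δφ/Δψ = 0.8006 → d_rh = R√(Δφ²+q²Δλ²) = 10197.7 km
Excess = (10197.7 − 9637.4) / 9637.4 = 560.3 / 9637.4 = 5.81% ≈ 5.8%

5.8%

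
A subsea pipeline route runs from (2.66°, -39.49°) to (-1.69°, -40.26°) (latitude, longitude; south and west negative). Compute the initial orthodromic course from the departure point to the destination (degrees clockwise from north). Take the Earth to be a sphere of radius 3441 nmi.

θ = atan2( sin Δλ·cos φ₂ ,  cos φ₁ sin φ₂ − sin φ₁ cos φ₂ cos Δλ )
  = atan2(-0.0134, -0.0758) = 190.04°

190.0°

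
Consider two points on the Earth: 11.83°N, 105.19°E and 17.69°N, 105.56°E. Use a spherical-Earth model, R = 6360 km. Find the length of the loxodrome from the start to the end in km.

Rhumb course C = atan2(Δλ, Δψ) with Δψ = ln[tan(π/4+φ₂/2)/tan(π/4+φ₁/2)] = +0.1058, Δλ = +0.0065 → C = 3.49°
d = R·|Δφ| / |cos C| = 6360·0.10228 / 0.99814 = 652 km

652 km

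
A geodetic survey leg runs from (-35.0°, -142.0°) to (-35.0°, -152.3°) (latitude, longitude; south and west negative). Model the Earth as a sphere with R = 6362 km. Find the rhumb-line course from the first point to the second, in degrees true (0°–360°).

Δψ = ln[tan(π/4+φ₂/2)/tan(π/4+φ₁/2)] = +0.0000
Δλ = -0.1798 rad (taken the short way round)
course = atan2(Δλ, Δψ) = 270.00°

270.0°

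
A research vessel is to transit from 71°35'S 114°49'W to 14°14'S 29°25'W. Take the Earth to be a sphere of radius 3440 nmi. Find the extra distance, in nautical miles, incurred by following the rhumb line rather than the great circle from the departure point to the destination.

244 nmi

Great circle: cos σ = sin φ₁ sin φ₂ + cos φ₁ cos φ₂ cos Δλ,  σ = 1.3100 rad → d_gc = 4506.4 nmi
Rhumb line: Δψ = +1.5684, q = Δφ/Δψ = 0.6382, d_rh = R√(Δφ²+q²Δλ²) = 4750.1 nmi
Excess = 4750.1 − 4506.4 = 243.7 ≈ 244 nmi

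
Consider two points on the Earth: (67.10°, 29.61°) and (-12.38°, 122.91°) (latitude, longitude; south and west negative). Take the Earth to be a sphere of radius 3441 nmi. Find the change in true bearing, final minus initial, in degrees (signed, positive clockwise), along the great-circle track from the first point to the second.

Initial bearing θ₁ = atan2(sin Δλ cos φ₂, cos φ₁ sin φ₂ − sin φ₁ cos φ₂ cos Δλ) = 91.86°
Final bearing θ₂ = (initial bearing from the destination back to the start) + 180° = 156.54°
Δθ = θ₂ − θ₁ = +64.7°

+64.7°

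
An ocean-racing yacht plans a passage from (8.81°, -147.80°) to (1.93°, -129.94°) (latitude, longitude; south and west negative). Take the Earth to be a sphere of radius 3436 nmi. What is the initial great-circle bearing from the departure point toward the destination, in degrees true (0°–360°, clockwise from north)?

110.1°

N = sin Δλ·cos φ₂ = +0.3065;  D = cos φ₁ sin φ₂ − sin φ₁ cos φ₂ cos Δλ = -0.1124
initial course = atan2(N, D) = 110.14°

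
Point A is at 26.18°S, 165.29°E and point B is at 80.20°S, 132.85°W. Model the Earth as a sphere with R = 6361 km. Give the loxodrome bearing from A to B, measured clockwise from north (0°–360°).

151.4°

Meridional parts: M(φ₁)=-0.4737, M(φ₂)=-2.4565 → ΔM = -1.9828;  Δλ = +1.0797 rad
tan C = Δλ / ΔM = -0.5445 → C = 151.43°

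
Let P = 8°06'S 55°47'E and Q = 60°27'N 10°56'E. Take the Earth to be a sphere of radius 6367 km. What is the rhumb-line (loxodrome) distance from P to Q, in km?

Rhumb course C = atan2(Δλ, Δψ) with Δψ = ln[tan(π/4+φ₂/2)/tan(π/4+φ₁/2)] = +1.4746, Δλ = -0.7828 → C = 332.04°
d = R·|Δφ| / |cos C| = 6367·1.19642 / 0.88327 = 8624 km

8624 km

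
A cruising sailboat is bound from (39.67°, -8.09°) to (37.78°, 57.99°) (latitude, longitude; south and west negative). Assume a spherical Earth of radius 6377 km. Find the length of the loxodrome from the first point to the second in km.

Δψ = ln[tan(π/4+φ₂/2)/tan(π/4+φ₁/2)] = -0.0423;  Δφ = -0.0330 rad,  Δλ = +1.1533 rad
q = Δφ/Δψ = 0.7801
d = R·√(Δφ² + q²Δλ²) = 6377·0.90028 = 5741 km

5741 km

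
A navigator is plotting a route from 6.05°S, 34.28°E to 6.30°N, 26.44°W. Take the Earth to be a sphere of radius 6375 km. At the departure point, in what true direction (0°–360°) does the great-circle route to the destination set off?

280.5°

N = sin Δλ·cos φ₂ = -0.8670;  D = cos φ₁ sin φ₂ − sin φ₁ cos φ₂ cos Δλ = +0.1604
initial course = atan2(N, D) = 280.48°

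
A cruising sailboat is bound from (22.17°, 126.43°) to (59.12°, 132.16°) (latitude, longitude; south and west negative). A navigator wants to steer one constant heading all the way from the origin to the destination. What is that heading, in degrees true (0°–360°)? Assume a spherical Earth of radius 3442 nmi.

Δψ = ln[tan(π/4+φ₂/2)/tan(π/4+φ₁/2)] = +0.8897
Δλ = +0.1000 rad (taken the short way round)
course = atan2(Δλ, Δψ) = 6.41°

6.4°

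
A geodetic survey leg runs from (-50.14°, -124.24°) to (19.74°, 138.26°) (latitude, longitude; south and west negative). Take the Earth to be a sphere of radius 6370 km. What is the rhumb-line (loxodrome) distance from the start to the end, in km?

12411 km

Δψ = ln[tan(π/4+φ₂/2)/tan(π/4+φ₁/2)] = +1.3660;  Δφ = +1.2196 rad,  Δλ = -1.7017 rad
q = Δφ/Δψ = 0.8928
d = R·√(Δφ² + q²Δλ²) = 6370·1.94829 = 12411 km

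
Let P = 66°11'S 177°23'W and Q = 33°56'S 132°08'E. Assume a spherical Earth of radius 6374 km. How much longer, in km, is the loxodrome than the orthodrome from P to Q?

99 km

Great circle: cos σ = sin φ₁ sin φ₂ + cos φ₁ cos φ₂ cos Δλ,  σ = 0.7614 rad → d_gc = 4853.1 km
Rhumb line: Δψ = +0.9262, q = Δφ/Δψ = 0.6077, d_rh = R√(Δφ²+q²Δλ²) = 4951.9 km
Excess = 4951.9 − 4853.1 = 98.8 ≈ 99 km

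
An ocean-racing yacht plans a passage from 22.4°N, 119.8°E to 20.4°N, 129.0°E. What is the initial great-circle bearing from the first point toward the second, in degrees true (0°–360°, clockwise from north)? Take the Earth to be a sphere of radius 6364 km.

101.4°

N = sin Δλ·cos φ₂ = +0.1499;  D = cos φ₁ sin φ₂ − sin φ₁ cos φ₂ cos Δλ = -0.0303
initial course = atan2(N, D) = 101.43°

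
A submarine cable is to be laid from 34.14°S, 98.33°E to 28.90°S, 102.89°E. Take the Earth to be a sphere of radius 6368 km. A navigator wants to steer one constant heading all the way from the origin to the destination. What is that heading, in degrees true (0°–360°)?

Meridional parts: M(φ₁)=-0.6346, M(φ₂)=-0.5273 → ΔM = +0.1073;  Δλ = +0.0796 rad
tan C = Δλ / ΔM = +0.7414 → C = 36.55°

36.6°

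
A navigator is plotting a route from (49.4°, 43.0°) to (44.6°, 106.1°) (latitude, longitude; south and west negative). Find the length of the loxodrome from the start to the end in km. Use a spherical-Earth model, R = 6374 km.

Rhumb course C = atan2(Δλ, Δψ) with Δψ = ln[tan(π/4+φ₂/2)/tan(π/4+φ₁/2)] = -0.1230, Δλ = +1.1013 → C = 96.37°
d = R·|Δφ| / |cos C| = 6374·0.08378 / 0.11096 = 4813 km

4813 km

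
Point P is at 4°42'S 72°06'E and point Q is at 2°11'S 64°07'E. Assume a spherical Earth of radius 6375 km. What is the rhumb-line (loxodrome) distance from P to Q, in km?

Δψ = ln[tan(π/4+φ₂/2)/tan(π/4+φ₁/2)] = +0.0440;  Δφ = +0.0439 rad,  Δλ = -0.1393 rad
q = Δφ/Δψ = 0.9981
d = R·√(Δφ² + q²Δλ²) = 6375·0.14584 = 930 km

930 km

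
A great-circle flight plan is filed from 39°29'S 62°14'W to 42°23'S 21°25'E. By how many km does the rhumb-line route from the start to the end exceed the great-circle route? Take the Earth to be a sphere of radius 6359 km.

Great circle: cos σ = sin φ₁ sin φ₂ + cos φ₁ cos φ₂ cos Δλ,  σ = 1.0568 rad → d_gc = 6720.1 km
Rhumb line: Δψ = -0.0670, q = Δφ/Δψ = 0.7553, d_rh = R√(Δφ²+q²Δλ²) = 7019.3 km
Excess = 7019.3 − 6720.1 = 299.2 ≈ 299 km

299 km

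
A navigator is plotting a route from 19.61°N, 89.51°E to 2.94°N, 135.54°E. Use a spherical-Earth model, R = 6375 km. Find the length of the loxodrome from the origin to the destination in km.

Rhumb course C = atan2(Δλ, Δψ) with Δψ = ln[tan(π/4+φ₂/2)/tan(π/4+φ₁/2)] = -0.2978, Δλ = +0.8034 → C = 110.34°
d = R·|Δφ| / |cos C| = 6375·0.29095 / 0.34758 = 5336 km

5336 km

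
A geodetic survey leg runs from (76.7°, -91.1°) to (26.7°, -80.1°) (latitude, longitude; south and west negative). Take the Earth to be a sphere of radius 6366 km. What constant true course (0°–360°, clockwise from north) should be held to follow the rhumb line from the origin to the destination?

173.4°

Meridional parts: M(φ₁)=+2.1491, M(φ₂)=+0.4838 → ΔM = -1.6653;  Δλ = +0.1920 rad
tan C = Δλ / ΔM = -0.1153 → C = 173.42°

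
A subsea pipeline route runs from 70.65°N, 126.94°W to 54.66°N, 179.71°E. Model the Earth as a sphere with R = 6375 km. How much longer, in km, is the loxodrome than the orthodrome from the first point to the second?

91 km

Great circle: cos σ = sin φ₁ sin φ₂ + cos φ₁ cos φ₂ cos Δλ,  σ = 0.4863 rad → d_gc = 3100.3 km
Rhumb line: Δψ = -0.6252, q = Δφ/Δψ = 0.4464, d_rh = R√(Δφ²+q²Δλ²) = 3191.7 km
Excess = 3191.7 − 3100.3 = 91.4 ≈ 91 km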